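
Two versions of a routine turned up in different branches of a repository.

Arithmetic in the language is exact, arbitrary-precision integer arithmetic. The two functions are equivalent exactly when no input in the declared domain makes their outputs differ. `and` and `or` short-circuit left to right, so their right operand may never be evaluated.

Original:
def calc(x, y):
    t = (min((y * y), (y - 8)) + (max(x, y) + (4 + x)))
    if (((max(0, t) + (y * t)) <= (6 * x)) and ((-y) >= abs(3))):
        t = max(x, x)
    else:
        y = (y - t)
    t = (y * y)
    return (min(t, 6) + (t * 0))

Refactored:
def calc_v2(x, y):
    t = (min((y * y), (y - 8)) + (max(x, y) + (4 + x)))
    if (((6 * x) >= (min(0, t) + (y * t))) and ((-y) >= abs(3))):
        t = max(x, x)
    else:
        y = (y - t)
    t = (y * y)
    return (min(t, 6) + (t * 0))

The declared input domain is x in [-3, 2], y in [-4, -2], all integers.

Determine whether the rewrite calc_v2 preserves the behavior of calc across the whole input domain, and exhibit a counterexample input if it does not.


These are not equivalent — on x=2, y=-4 the outputs split (0 vs 6).
calc: t becomes -4; next (((max(0, t) + (y * t)) <= (6 * x)) and ((-y) >= abs(3))) evaluates to false; next y becomes 0; next t becomes 0; next final value 0
calc_v2: t becomes -4; next (((6 * x) >= (min(0, t) + (y * t))) and ((-y) >= abs(3))) evaluates to true; next t becomes 2; next t becomes 16; next final value 6
verdict: not equivalent; witness: x=2, y=-4


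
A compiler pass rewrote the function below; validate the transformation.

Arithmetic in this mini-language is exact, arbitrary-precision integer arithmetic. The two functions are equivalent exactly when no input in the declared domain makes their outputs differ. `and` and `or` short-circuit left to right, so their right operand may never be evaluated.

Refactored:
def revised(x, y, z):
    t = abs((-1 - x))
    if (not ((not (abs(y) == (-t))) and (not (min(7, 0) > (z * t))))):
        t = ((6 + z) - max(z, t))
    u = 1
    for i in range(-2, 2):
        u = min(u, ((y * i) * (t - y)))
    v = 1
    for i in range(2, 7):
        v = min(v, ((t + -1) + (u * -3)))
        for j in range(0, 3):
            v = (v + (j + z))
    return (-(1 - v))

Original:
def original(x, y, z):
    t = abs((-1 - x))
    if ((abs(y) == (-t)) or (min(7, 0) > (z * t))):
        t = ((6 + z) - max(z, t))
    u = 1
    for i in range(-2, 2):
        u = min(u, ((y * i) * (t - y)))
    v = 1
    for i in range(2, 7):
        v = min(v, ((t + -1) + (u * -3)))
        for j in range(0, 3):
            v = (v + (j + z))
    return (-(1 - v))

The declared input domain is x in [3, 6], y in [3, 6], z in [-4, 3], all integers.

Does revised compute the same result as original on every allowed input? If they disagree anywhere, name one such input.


Behavior is preserved: although boolean connective usage differs, the outputs never diverge.
As a probe, take x=6, y=5, z=3: original runs t := 7 | ((abs(y) == (-t)) or (min(7, 0) > (z * t))): false | u := 1 | iter i=-2: | u := -20 | iter i=-1: | u := -20 | iter i=0: | u := -20 | iter i=1: | u := -20 | v := 1 | iter i=2: | v := 1 | iter j=0: | v := 4 | iter j=1: | v := 8 | iter j=2: | v := 13 | iter i=3: | v := 13 | iter j=0: | v := 16 | iter j=1: | v := 20 | iter j=2: | v := 25 | iter i=4: | v := 25 | iter j=0: | v := 28 | iter j=1: | v := 32 | iter j=2: | v := 37 | iter i=5: | v := 37 | iter j=0: | v := 40 | iter j=1: | v := 44 | iter j=2: | v := 49 | iter i=6: | v := 49 | iter j=0: | v := 52 | iter j=1: | v := 56 | iter j=2: | v := 61 | result 60; revised runs t := 7 | (not ((not (abs(y) == (-t))) and (not (min(7, 0) > (z * t))))): false | u := 1 | iter i=-2: | u := -20 | iter i=-1: | u := -20 | iter i=0: | u := -20 | iter i=1: | u := -20 | v := 1 | iter i=2: | v := 1 | iter j=0: | v := 4 | iter j=1: | v := 8 | iter j=2: | v := 13 | iter i=3: | v := 13 | iter j=0: | v := 16 | iter j=1: | v := 20 | iter j=2: | v := 25 | iter i=4: | v := 25 | iter j=0: | v := 28 | iter j=1: | v := 32 | iter j=2: | v := 37 | iter i=5: | v := 37 | iter j=0: | v := 40 | iter j=1: | v := 44 | iter j=2: | v := 49 | iter i=6: | v := 49 | iter j=0: | v := 52 | iter j=1: | v := 56 | iter j=2: | v := 61 | result 60; both end at 60.
Across all 128 domain points the two functions coincide.
verdict: equivalent


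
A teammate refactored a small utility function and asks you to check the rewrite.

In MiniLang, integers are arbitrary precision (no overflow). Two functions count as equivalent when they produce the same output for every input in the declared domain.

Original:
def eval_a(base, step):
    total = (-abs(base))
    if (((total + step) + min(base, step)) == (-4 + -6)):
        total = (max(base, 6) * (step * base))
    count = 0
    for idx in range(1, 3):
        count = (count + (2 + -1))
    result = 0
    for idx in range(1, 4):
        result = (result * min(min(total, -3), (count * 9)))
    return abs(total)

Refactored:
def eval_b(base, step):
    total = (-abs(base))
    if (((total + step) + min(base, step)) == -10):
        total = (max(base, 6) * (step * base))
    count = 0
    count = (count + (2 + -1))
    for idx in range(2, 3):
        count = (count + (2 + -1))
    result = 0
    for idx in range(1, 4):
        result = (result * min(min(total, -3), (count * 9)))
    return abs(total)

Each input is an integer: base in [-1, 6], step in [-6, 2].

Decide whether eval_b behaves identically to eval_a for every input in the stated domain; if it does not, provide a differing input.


Reading the diff, among the changes: arithmetic usage differs; also statement counts differ; also constant usage differs; also loop structure differs.
One worked example (base=5, step=-4) — eval_a: total=-5, then (((total + step) + min(base, step)) == (-4 + -6)) is false, then count=0, then (idx=1), then count=1, then (idx=2), then count=2, then result=0, then (idx=1), then result=0, then (idx=2), then result=0, then (idx=3), then result=0, then returns 5; eval_b: total=-5, then (((total + step) + min(base, step)) == -10) is false, then count=0, then count=1, then (idx=2), then count=2, then result=0, then (idx=1), then result=0, then (idx=2), then result=0, then (idx=3), then result=0, then returns 5; agreement on 5.
An exhaustive pass over the 72 declared inputs shows identical outputs.
verdict: equivalent


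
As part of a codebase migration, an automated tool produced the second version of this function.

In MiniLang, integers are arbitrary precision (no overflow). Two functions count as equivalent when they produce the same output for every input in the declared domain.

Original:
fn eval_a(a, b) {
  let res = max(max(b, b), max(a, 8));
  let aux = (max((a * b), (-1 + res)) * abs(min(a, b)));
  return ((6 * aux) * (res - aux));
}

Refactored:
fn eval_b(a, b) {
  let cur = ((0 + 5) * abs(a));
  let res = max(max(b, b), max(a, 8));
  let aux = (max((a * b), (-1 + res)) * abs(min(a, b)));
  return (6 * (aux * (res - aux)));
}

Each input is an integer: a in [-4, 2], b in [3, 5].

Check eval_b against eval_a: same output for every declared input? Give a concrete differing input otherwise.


Equivalent — the differences include arithmetic usage differs, and statement counts differ, and local variable names differ, and min/max/abs usage differs, and constant usage differs, yet no declared input distinguishes the two.
One worked example (a=1, b=5) — eval_a: res := 8 | aux := 7 | result 42; eval_b: cur := 5 | res := 8 | aux := 7 | result 42; agreement on 42.
An exhaustive pass over the 21 declared inputs shows identical outputs.
verdict: equivalent


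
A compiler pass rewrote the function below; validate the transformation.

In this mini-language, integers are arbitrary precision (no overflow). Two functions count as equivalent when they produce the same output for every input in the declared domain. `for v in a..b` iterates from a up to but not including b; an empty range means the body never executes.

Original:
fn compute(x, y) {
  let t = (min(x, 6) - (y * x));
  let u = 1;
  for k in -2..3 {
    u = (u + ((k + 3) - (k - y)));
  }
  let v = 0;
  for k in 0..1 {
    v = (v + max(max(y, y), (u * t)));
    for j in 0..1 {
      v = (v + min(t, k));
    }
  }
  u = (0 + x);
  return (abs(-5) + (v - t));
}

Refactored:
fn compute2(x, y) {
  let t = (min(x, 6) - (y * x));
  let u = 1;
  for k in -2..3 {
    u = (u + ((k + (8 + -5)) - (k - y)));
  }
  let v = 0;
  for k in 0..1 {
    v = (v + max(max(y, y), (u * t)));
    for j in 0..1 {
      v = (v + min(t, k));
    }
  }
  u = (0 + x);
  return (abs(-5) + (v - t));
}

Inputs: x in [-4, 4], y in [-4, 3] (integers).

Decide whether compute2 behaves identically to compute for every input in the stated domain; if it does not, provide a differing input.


Behavior is preserved: although constant usage differs; arithmetic usage differs, the outputs never diverge.
Spot check at x=-4, y=2 — compute: t=4, then u=1, then (k=-2), then u=6, then (k=-1), then u=11, then (k=0), then u=16, then (k=1), then u=21, then (k=2), then u=26, then v=0, then (k=0), then v=104, then (j=0), then v=104, then u=-4, then returns 105. compute2: t=4, then u=1, then (k=-2), then u=6, then (k=-1), then u=11, then (k=0), then u=16, then (k=1), then u=21, then (k=2), then u=26, then v=0, then (k=0), then v=104, then (j=0), then v=104, then u=-4, then returns 105. Both give 105.
Across all 72 domain points the two functions coincide.
verdict: equivalent


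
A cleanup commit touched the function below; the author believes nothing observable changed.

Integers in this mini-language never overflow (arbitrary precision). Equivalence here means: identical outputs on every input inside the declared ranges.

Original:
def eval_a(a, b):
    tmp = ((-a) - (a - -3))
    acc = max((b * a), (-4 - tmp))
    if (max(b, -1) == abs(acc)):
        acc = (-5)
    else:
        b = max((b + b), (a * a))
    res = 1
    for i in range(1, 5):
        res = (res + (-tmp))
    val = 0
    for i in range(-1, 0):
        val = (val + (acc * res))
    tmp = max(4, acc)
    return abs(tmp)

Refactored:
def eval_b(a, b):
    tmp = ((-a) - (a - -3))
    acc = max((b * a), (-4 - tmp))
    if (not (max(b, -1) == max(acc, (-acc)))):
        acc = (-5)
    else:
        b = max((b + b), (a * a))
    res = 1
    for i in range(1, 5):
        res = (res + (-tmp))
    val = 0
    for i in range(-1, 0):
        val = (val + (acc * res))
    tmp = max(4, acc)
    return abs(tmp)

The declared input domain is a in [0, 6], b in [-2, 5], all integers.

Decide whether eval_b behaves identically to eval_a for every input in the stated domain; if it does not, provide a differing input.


There is a counterexample at a=1, b=5: 4 on one side, 5 on the other.
eval_a: tmp=-5, then acc=5, then (max(b, -1) == abs(acc)) is true, then acc=-5, then res=1, then (i=1), then res=6, then (i=2), then res=11, then (i=3), then res=16, then (i=4), then res=21, then val=0, then (i=-1), then val=-105, then tmp=4, then returns 4
eval_b: tmp=-5, then acc=5, then (not (max(b, -1) == max(acc, (-acc)))) is false, then b=10, then res=1, then (i=1), then res=6, then (i=2), then res=11, then (i=3), then res=16, then (i=4), then res=21, then val=0, then (i=-1), then val=105, then tmp=5, then returns 5
verdict: not equivalent; witness: a=1, b=5


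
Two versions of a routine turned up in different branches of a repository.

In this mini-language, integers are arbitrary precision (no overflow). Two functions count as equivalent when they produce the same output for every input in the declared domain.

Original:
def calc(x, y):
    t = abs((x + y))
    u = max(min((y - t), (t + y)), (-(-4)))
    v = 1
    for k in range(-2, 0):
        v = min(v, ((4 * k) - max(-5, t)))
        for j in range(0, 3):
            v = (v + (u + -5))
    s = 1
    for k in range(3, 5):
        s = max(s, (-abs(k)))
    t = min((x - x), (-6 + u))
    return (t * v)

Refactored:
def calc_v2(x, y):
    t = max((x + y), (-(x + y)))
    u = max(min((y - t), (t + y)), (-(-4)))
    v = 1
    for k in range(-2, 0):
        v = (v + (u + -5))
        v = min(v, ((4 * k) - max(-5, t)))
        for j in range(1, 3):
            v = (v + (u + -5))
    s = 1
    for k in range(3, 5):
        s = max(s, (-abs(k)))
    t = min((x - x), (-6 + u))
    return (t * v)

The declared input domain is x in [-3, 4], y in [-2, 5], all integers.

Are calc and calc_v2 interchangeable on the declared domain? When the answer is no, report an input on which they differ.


Take x=-3, y=-2.
calc: t := 5 | u := 4 | v := 1 | iter k=-2: | v := -13 | iter j=0: | v := -14 | iter j=1: | v := -15 | iter j=2: | v := -16 | iter k=-1: | v := -16 | iter j=0: | v := -17 | iter j=1: | v := -18 | iter j=2: | v := -19 | s := 1 | iter k=3: | s := 1 | iter k=4: | s := 1 | t := -2 | result 38
calc_v2: t := 5 | u := 4 | v := 1 | iter k=-2: | v := 0 | v := -13 | iter j=1: | v := -14 | iter j=2: | v := -15 | iter k=-1: | v := -16 | v := -16 | iter j=1: | v := -17 | iter j=2: | v := -18 | s := 1 | iter k=3: | s := 1 | iter k=4: | s := 1 | t := -2 | result 36
38 vs 36 — the two versions disagree here.
verdict: not equivalent; witness: x=-3, y=-2


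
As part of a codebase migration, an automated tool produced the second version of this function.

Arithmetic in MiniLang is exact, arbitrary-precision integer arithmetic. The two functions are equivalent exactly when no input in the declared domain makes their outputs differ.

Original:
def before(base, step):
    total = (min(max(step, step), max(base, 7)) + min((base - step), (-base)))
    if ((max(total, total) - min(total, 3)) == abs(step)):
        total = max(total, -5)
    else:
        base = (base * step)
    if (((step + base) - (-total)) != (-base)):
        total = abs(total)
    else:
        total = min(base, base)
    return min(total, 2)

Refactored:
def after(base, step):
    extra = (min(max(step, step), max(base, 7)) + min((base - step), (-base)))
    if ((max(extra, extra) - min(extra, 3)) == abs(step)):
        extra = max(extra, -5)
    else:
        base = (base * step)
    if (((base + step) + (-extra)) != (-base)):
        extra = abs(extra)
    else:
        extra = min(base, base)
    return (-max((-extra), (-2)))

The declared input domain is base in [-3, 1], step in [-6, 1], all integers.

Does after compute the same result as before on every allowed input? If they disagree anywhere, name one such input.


There is a counterexample at base=-1, step=1: 1 on one side, -1 on the other.
before: total becomes -1; next ((max(total, total) - min(total, 3)) == abs(step)) evaluates to false; next base becomes -1; next (((step + base) - (-total)) != (-base)) evaluates to true; next total becomes 1; next final value 1
after: extra becomes -1; next ((max(extra, extra) - min(extra, 3)) == abs(step)) evaluates to false; next base becomes -1; next (((base + step) + (-extra)) != (-base)) evaluates to false; next extra becomes -1; next final value -1
verdict: not equivalent; witness: base=-1, step=1


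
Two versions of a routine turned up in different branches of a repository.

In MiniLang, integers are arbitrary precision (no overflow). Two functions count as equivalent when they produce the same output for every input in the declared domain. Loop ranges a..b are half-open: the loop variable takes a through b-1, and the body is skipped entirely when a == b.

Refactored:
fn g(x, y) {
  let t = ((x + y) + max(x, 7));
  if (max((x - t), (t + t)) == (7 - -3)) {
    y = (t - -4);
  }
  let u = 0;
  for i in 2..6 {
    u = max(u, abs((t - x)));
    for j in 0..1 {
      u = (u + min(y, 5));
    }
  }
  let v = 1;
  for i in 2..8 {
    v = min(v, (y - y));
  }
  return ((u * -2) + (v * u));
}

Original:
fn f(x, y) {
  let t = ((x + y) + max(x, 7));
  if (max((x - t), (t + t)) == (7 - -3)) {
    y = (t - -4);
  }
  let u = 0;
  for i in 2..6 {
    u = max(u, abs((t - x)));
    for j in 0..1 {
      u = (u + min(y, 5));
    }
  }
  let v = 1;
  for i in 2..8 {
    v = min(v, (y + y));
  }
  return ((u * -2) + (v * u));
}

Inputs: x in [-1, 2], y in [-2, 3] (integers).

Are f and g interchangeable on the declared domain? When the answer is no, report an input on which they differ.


There is a counterexample at x=-1, y=-2: -18 on one side, -6 on the other.
f: t = 4; (max((x - t), (t + t)) == (7 - -3)) -> false; u = 0; [i=2]; u = 5; [j=0]; u = 3; [i=3]; u = 5; [j=0]; u = 3; [i=4]; u = 5; [j=0]; u = 3; [i=5]; u = 5; [j=0]; u = 3; v = 1; [i=2]; v = -4; [i=3]; v = -4; [i=4]; v = -4; [i=5]; v = -4; [i=6]; v = -4; [i=7]; v = -4; return -18
g: t = 4; (max((x - t), (t + t)) == (7 - -3)) -> false; u = 0; [i=2]; u = 5; [j=0]; u = 3; [i=3]; u = 5; [j=0]; u = 3; [i=4]; u = 5; [j=0]; u = 3; [i=5]; u = 5; [j=0]; u = 3; v = 1; [i=2]; v = 0; [i=3]; v = 0; [i=4]; v = 0; [i=5]; v = 0; [i=6]; v = 0; [i=7]; v = 0; return -6
verdict: not equivalent; witness: x=-1, y=-2


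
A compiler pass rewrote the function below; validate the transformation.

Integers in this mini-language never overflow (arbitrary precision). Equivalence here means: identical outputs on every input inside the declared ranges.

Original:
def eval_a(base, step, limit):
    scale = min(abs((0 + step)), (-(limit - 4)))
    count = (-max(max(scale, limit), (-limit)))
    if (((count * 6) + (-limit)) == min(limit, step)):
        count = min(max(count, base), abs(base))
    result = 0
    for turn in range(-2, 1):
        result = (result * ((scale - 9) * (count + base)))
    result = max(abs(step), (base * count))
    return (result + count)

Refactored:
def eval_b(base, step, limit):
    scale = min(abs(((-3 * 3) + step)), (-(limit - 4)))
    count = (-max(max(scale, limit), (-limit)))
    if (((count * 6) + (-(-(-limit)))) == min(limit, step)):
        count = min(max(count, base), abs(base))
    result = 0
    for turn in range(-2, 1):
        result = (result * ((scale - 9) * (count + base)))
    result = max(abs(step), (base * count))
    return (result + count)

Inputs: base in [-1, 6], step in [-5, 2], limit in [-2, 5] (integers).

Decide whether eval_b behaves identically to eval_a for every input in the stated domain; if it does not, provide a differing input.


These are not equivalent — on base=0, step=-5, limit=-2 the outputs split (0 vs -1).
eval_a: scale=5, then count=-5, then (((count * 6) + (-limit)) == min(limit, step)) is false, then result=0, then (turn=-2), then result=0, then (turn=-1), then result=0, then (turn=0), then result=0, then result=5, then returns 0
eval_b: scale=6, then count=-6, then (((count * 6) + (-(-(-limit)))) == min(limit, step)) is false, then result=0, then (turn=-2), then result=0, then (turn=-1), then result=0, then (turn=0), then result=0, then result=5, then returns -1
verdict: not equivalent; witness: base=0, step=-5, limit=-2


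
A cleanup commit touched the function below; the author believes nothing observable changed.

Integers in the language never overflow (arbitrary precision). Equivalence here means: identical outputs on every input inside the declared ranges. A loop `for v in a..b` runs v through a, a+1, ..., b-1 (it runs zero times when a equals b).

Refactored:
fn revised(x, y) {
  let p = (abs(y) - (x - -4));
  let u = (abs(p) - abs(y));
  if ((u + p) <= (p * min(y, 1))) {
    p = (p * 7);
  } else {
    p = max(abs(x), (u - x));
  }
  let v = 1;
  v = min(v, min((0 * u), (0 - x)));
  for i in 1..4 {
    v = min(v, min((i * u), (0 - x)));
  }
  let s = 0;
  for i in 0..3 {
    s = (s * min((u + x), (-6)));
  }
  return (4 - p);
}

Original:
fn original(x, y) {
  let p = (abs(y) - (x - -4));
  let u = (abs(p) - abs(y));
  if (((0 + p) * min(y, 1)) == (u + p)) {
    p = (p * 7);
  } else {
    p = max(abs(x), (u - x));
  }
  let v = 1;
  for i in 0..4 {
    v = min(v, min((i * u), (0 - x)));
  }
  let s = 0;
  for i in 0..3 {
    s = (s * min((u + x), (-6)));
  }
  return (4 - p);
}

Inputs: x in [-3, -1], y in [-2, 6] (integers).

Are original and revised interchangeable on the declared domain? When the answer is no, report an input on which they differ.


Try x=-3, y=-1.
original: p=0, then u=-1, then (((0 + p) * min(y, 1)) == (u + p)) is false, then p=3, then v=1, then (i=0), then v=0, then (i=1), then v=-1, then (i=2), then v=-2, then (i=3), then v=-3, then s=0, then (i=0), then s=0, then (i=1), then s=0, then (i=2), then s=0, then returns 1
revised: p=0, then u=-1, then ((u + p) <= (p * min(y, 1))) is true, then p=0, then v=1, then v=0, then (i=1), then v=-1, then (i=2), then v=-2, then (i=3), then v=-3, then s=0, then (i=0), then s=0, then (i=1), then s=0, then (i=2), then s=0, then returns 4
1 against 4: the behavior changed.
verdict: not equivalent; witness: x=-3, y=-1


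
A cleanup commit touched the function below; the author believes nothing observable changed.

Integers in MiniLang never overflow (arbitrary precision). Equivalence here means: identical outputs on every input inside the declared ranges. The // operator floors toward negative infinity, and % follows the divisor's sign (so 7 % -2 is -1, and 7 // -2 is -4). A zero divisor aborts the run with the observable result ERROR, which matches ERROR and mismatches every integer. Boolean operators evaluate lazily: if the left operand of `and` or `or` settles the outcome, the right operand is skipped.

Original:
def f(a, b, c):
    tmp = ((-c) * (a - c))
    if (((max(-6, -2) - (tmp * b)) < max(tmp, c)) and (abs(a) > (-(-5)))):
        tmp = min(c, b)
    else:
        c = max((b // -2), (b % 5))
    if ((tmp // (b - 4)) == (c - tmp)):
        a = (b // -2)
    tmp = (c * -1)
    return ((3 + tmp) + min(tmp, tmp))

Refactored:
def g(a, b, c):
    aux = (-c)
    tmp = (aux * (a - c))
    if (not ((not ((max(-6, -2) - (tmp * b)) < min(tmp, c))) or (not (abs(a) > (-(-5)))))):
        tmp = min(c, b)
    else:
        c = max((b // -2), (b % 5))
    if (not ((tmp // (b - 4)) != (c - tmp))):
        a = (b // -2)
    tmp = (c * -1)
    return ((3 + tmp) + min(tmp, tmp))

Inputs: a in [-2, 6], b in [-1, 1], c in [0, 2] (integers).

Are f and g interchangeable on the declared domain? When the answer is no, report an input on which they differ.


Consider the input a=6, b=0, c=1.
f: tmp becomes -5; next (((max(-6, -2) - (tmp * b)) < max(tmp, c)) and (abs(a) > (-(-5)))) evaluates to true; next tmp becomes 0; next ((tmp // (b - 4)) == (c - tmp)) evaluates to false; next tmp becomes -1; next final value 1
g: aux becomes -1; next tmp becomes -5; next (not ((not ((max(-6, -2) - (tmp * b)) < min(tmp, c))) or (not (abs(a) > (-(-5)))))) evaluates to false; next c becomes 0; next (not ((tmp // (b - 4)) != (c - tmp))) evaluates to false; next tmp becomes 0; next final value 3
1 against 3: the behavior changed.
verdict: not equivalent; witness: a=6, b=0, c=1


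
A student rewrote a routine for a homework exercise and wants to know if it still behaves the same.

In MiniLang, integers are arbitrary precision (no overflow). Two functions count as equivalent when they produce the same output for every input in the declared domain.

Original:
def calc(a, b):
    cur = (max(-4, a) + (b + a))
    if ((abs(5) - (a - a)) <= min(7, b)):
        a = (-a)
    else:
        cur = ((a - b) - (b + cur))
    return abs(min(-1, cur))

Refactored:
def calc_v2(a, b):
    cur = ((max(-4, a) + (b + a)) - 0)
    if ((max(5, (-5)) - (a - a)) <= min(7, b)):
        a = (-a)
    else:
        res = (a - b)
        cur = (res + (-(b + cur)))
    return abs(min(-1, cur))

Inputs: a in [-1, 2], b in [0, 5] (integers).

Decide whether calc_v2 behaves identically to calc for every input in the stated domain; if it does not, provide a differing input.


Equivalent — the differences include statement counts differ; and arithmetic usage differs; and min/max/abs usage differs; and constant usage differs; and local variable names differ, yet no declared input distinguishes the two.
Spot check at a=0, b=1 — calc: cur = 1; ((abs(5) - (a - a)) <= min(7, b)) -> false; cur = -3; return 3. calc_v2: cur = 1; ((max(5, (-5)) - (a - a)) <= min(7, b)) -> false; res = -1; cur = -3; return 3. Both give 3.
Checked all 24 inputs in the declared domain: the outputs agree on every one.
verdict: equivalent


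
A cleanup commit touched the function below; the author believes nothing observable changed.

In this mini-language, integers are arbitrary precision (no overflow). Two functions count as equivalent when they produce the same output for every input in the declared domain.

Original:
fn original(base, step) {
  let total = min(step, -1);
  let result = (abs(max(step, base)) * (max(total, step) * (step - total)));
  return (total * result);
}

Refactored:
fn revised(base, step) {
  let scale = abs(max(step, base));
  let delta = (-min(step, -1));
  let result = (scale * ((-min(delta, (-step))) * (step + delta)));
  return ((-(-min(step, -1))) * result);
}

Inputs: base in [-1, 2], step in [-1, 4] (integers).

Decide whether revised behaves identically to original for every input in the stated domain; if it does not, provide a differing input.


Behavior is preserved: although arithmetic usage differs; local variable names differ; min/max/abs usage differs; statement counts differ; constant usage differs, the outputs never diverge.
Tracing base=1, step=-1: original: total := -1 | result := 0 | result 0 | revised: scale := 1 | delta := 1 | result := 0 | result 0 — matching result 0.
Sweeping the whole domain (24 inputs) finds no disagreement.
verdict: equivalent


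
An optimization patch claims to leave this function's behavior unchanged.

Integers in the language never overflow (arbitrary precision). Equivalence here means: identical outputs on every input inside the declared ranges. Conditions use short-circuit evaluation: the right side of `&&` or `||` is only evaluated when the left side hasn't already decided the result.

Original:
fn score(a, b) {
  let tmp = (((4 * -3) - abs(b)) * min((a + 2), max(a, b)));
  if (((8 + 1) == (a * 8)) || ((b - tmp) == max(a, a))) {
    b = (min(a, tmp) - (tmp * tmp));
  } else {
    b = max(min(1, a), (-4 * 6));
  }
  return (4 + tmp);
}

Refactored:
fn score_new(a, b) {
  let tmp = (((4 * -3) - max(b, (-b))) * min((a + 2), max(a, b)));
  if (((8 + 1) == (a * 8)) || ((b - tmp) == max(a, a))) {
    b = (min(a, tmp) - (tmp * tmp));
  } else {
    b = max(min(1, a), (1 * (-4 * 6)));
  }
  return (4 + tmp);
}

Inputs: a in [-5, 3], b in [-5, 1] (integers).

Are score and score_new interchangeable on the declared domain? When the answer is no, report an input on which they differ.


Behavior is preserved: although min/max/abs usage differs; also arithmetic usage differs; also constant usage differs, the outputs never diverge.
As a probe, take a=0, b=-4: score runs tmp := 0 | (((8 + 1) == (a * 8)) || ((b - tmp) == max(a, a))): false | b := 0 | result 4; score_new runs tmp := 0 | (((8 + 1) == (a * 8)) || ((b - tmp) == max(a, a))): false | b := 0 | result 4; both end at 4.
Every one of the 63 inputs gives matching results.
verdict: equivalent


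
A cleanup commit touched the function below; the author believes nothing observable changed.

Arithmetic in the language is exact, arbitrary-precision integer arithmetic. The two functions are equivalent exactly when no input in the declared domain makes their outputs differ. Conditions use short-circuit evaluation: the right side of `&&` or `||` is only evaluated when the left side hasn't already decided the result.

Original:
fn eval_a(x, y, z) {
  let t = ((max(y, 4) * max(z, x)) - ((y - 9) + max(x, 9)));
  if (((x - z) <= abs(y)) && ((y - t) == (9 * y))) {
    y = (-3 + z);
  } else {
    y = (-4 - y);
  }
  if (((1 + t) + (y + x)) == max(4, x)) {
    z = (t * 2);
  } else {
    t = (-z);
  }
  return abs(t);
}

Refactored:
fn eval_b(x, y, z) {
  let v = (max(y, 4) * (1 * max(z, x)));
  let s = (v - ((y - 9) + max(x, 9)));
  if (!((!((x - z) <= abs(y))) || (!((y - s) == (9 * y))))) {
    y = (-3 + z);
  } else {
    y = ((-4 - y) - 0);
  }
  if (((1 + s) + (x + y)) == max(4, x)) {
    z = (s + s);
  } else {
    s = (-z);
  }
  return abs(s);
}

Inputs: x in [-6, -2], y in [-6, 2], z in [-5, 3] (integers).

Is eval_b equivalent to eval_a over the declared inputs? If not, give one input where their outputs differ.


The two versions differ — the changes include constant usage differs, plus boolean connective usage differs, plus arithmetic usage differs, plus statement counts differ, plus local variable names differ.
One worked example (x=-2, y=-1, z=2) — eval_a: t = 9; (((x - z) <= abs(y)) && ((y - t) == (9 * y))) -> false; y = -3; (((1 + t) + (y + x)) == max(4, x)) -> false; t = -2; return 2; eval_b: v = 8; s = 9; (!((!((x - z) <= abs(y))) || (!((y - s) == (9 * y))))) -> false; y = -3; (((1 + s) + (x + y)) == max(4, x)) -> false; s = -2; return 2; agreement on 2.
An exhaustive pass over the 405 declared inputs shows identical outputs.
verdict: equivalent


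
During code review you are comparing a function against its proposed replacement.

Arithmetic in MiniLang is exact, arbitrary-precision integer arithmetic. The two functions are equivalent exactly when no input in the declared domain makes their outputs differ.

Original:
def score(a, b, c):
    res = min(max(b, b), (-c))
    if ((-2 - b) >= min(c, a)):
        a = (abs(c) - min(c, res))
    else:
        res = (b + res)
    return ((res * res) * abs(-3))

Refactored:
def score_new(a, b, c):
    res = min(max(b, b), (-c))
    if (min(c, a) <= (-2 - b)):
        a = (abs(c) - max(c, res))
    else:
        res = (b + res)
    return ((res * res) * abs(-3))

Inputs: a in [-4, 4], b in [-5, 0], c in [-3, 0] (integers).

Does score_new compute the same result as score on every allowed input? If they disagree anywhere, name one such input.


Equivalent. Although `min(c, res)` became `max(c, res)`, no input in the stated domain can expose it.
Sweeping the whole domain (216 inputs) finds no disagreement.
Tracing a=0, b=-1, c=-1: score: res := -1 | ((-2 - b) >= min(c, a)): true | a := 2 | result 3 | score_new: res := -1 | (min(c, a) <= (-2 - b)): true | a := 2 | result 3 — matching result 3.
verdict: equivalent


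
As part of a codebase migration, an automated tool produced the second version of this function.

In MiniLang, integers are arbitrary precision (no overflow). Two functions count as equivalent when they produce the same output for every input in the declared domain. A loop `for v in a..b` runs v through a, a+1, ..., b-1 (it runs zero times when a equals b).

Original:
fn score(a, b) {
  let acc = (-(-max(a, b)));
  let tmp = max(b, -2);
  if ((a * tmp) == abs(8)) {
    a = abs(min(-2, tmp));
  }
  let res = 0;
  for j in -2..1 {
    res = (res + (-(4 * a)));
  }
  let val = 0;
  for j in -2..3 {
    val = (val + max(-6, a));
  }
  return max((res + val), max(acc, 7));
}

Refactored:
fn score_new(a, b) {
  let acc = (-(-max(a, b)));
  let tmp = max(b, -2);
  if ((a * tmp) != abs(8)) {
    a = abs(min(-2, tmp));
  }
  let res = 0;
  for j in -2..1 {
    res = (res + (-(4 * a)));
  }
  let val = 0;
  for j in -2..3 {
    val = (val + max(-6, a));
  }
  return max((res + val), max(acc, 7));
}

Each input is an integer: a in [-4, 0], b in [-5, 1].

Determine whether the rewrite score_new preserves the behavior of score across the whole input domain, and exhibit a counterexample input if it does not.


The rewrite breaks on a=-4, b=-5, where the results are 7 and 28.
score: acc=-4, then tmp=-2, then ((a * tmp) == abs(8)) is true, then a=2, then res=0, then (j=-2), then res=-8, then (j=-1), then res=-16, then (j=0), then res=-24, then val=0, then (j=-2), then val=2, then (j=-1), then val=4, then (j=0), then val=6, then (j=1), then val=8, then (j=2), then val=10, then returns 7
score_new: acc=-4, then tmp=-2, then ((a * tmp) != abs(8)) is false, then res=0, then (j=-2), then res=16, then (j=-1), then res=32, then (j=0), then res=48, then val=0, then (j=-2), then val=-4, then (j=-1), then val=-8, then (j=0), then val=-12, then (j=1), then val=-16, then (j=2), then val=-20, then returns 28
verdict: not equivalent; witness: a=-4, b=-5


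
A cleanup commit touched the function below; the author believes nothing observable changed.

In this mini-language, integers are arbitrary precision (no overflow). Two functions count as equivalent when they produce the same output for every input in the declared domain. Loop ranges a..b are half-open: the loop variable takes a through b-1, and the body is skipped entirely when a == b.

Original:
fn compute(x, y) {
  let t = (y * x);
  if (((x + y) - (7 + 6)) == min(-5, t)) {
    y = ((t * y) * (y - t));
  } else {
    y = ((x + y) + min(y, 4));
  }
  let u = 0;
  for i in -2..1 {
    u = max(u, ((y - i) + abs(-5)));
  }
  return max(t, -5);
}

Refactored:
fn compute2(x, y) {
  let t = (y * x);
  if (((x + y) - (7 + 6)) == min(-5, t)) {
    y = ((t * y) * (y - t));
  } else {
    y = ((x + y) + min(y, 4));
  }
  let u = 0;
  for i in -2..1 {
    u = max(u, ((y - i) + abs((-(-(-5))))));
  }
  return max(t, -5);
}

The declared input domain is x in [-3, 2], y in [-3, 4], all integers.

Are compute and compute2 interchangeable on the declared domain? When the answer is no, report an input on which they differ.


The two are interchangeable: same computation, different form, and every declared input agrees.
Spot check at x=-2, y=0 — compute: t := 0 | (((x + y) - (7 + 6)) == min(-5, t)): false | y := -2 | u := 0 | iter i=-2: | u := 5 | iter i=-1: | u := 5 | iter i=0: | u := 5 | result 0. compute2: t := 0 | (((x + y) - (7 + 6)) == min(-5, t)): false | y := -2 | u := 0 | iter i=-2: | u := 5 | iter i=-1: | u := 5 | iter i=0: | u := 5 | result 0. Both give 0.
Every one of the 48 inputs gives matching results.
verdict: equivalent


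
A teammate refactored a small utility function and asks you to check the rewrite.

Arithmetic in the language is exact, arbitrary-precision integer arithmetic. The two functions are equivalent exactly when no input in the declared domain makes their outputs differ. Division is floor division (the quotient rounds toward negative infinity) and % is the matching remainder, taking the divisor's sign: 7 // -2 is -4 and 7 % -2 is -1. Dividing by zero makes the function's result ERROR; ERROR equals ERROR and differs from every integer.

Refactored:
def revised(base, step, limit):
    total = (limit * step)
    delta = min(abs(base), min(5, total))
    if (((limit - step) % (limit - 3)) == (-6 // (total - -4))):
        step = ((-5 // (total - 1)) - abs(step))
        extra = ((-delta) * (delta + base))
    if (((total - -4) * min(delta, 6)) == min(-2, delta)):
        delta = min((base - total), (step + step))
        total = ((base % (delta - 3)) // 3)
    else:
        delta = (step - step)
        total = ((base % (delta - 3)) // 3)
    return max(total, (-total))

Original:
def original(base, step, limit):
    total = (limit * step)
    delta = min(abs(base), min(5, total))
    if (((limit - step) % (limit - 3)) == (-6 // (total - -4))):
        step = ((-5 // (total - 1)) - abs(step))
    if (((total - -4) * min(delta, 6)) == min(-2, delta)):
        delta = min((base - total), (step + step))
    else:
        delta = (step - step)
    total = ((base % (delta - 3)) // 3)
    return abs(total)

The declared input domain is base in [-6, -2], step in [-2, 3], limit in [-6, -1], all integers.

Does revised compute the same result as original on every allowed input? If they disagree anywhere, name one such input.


The two versions differ — the changes include constant usage differs; and local variable names differ; and statement counts differ; and arithmetic usage differs; and min/max/abs usage differs.
Spot check at base=-2, step=-1, limit=-5 — original: total=5, then delta=2, then (((limit - step) % (limit - 3)) == (-6 // (total - -4))) is false, then (((total - -4) * min(delta, 6)) == min(-2, delta)) is false, then delta=0, then total=-1, then returns 1. revised: total=5, then delta=2, then (((limit - step) % (limit - 3)) == (-6 // (total - -4))) is false, then (((total - -4) * min(delta, 6)) == min(-2, delta)) is false, then delta=0, then total=-1, then returns 1. Both give 1.
Across all 180 domain points the two functions coincide.
verdict: equivalent


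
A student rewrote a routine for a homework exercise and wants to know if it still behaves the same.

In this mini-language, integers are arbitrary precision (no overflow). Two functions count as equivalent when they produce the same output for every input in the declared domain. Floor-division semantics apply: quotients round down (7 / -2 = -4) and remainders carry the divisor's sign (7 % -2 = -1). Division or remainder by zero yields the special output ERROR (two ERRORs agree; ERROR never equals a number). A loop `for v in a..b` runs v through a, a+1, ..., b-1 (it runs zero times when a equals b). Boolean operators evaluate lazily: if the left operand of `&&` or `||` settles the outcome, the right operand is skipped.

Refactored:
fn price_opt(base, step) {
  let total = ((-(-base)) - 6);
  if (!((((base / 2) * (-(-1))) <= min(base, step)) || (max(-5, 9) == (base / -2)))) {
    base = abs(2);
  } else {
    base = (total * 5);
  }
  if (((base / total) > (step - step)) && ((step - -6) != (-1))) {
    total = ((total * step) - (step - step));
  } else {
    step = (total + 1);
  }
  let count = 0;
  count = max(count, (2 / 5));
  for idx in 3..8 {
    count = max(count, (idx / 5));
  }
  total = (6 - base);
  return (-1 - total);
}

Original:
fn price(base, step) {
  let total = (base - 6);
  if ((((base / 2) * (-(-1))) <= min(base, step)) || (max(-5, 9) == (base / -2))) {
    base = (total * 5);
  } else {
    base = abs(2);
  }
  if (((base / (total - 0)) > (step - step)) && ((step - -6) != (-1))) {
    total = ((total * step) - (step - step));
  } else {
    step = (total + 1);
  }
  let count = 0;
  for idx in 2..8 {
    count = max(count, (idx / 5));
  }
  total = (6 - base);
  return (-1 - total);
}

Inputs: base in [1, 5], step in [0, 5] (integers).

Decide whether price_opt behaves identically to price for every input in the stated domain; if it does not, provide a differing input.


The two versions differ — the changes include statement counts differ; and constant usage differs; and arithmetic usage differs; and loop structure differs; and min/max/abs usage differs; and boolean connective usage differs.
Tracing base=3, step=3: price: total := -3 | ((((base / 2) * (-(-1))) <= min(base, step)) || (max(-5, 9) == (base / -2))): true | base := -15 | (((base / (total - 0)) > (step - step)) && ((step - -6) != (-1))): true | total := -9 | count := 0 | iter idx=2: | count := 0 | iter idx=3: | count := 0 | iter idx=4: | count := 0 | iter idx=5: | count := 1 | iter idx=6: | count := 1 | iter idx=7: | count := 1 | total := 21 | result -22 | price_opt: total := -3 | (!((((base / 2) * (-(-1))) <= min(base, step)) || (max(-5, 9) == (base / -2)))): false | base := -15 | (((base / total) > (step - step)) && ((step - -6) != (-1))): true | total := -9 | count := 0 | count := 0 | iter idx=3: | count := 0 | iter idx=4: | count := 0 | iter idx=5: | count := 1 | iter idx=6: | count := 1 | iter idx=7: | count := 1 | total := 21 | result -22 — matching result -22.
Across all 30 domain points the two functions coincide.
verdict: equivalent


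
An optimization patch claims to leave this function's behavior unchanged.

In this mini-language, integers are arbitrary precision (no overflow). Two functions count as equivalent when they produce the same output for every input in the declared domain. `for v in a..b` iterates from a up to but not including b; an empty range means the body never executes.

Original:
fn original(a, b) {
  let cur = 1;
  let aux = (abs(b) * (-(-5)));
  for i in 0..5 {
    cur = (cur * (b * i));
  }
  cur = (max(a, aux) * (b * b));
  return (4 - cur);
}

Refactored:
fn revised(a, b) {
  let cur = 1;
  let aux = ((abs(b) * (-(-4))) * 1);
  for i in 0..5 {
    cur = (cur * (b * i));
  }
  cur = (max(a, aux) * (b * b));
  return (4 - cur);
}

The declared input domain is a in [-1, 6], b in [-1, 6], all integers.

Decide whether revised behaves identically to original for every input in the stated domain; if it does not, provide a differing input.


Run the pair on a=-1, b=-1.
original: cur=1, then aux=5, then (i=0), then cur=0, then (i=1), then cur=0, then (i=2), then cur=0, then (i=3), then cur=0, then (i=4), then cur=0, then cur=5, then returns -1
revised: cur=1, then aux=4, then (i=0), then cur=0, then (i=1), then cur=0, then (i=2), then cur=0, then (i=3), then cur=0, then (i=4), then cur=0, then cur=4, then returns 0
-1 and 0 differ, so these are not the same function on this domain.
verdict: not equivalent; witness: a=-1, b=-1
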